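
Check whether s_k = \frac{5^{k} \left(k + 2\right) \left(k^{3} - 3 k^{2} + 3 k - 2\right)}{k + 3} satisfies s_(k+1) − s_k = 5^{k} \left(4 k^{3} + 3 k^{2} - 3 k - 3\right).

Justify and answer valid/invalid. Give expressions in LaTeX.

s_(k+1) = 5**(k + 1)*(k**4 + 3*k**3 - k - 3)/(k + 4)
s_(k+1) − s_k = 5**k*(4*k**5 + 27*k**4 + 52*k**3 + 3*k**2 - 42*k - 29)/(k**2 + 7*k + 12)
(s_(k+1) − s_k) − t_k = 5**k*(-4*k**4 - 14*k**3 - 9*k**2 + 15*k + 7)/(k**2 + 7*k + 12)

Invalid: residual \frac{5^{k} \left(- 4 k^{4} - 14 k^{3} - 9 k^{2} + 15 k + 7\right)}{k^{2} + 7 k + 12} ≠ 0.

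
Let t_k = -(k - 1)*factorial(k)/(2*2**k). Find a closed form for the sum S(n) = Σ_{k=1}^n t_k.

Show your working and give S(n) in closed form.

r(k) = k*(k + 1)/(2*(k - 1)) after simplifying.
Gosper form: A/B · C(k+1)/C(k) with A=k/2 + 1/2, B=1, C=k - 1.
Solve (k/2 + 1/2)·f(k+1) − (1)·f(k) = k - 1.
From deg A=1, deg B=0, deg C=1: d=0.
Solve for f: f(k) = 2 (degree 0 ≤ 0).
Get s_k = R·t_k = -factorial(k)/2**k with R(k) = B(k−1)f(k)/C(k) = 2/(k - 1).
Verify: -(k - 1)*factorial(k)/(2*2**k) matches t_k.
Σ_(k=1)^n t_k = s_(n+1) − s_(1) = (-2**(-n - 1)*factorial(n + 1)) − (-1/2), i.e. 2**(-n - 1)*(2**n - n*factorial(n) - factorial(n)).

S(n) = 2**(-n - 1)*(2**n - n*factorial(n) - factorial(n))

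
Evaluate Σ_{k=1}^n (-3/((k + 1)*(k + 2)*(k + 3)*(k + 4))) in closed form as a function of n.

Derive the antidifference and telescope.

Compute t_(k+1)/t_k: get (k + 1)/(k + 5).
A = k + 1, B = k + 5, C = 1.
f must satisfy (k + 1)·f(k+1) − (k + 4)·f(k) = 1.
Bound: deg f ≤ 3.
A polynomial solution: f(k) = k*(k**2 + 6*k + 11)/18.
Get s_k = R·t_k = k*(-k**2 - 6*k - 11)/(6*(k + 1)*(k + 2)*(k + 3)) with R(k) = B(k−1)f(k)/C(k) = k*(k + 4)*(k**2 + 6*k + 11)/18.
Δs = -3/(k**4 + 10*k**3 + 35*k**2 + 50*k + 24), as required.
Evaluate: s_(n+1) = (-n**3 - 9*n**2 - 26*n - 18)/(6*(n**3 + 9*n**2 + 26*n + 24)); subtract s_(1) = -1/8 ⇒ S(n) = n*(-n**2 - 9*n - 26)/(24*(n**3 + 9*n**2 + 26*n + 24)).

S(n) = n*(-n**2 - 9*n - 26)/(24*(n**3 + 9*n**2 + 26*n + 24))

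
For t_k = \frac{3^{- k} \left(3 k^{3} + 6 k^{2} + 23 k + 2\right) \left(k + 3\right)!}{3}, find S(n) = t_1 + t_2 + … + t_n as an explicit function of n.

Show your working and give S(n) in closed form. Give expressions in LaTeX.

S(n) = -16 + 3^{- n} n^{2} \left(n + 4\right)! + 3^{- n} n \left(n + 4\right)! + \frac{2 \cdot 3^{- n} \left(n + 4\right)!}{3}

Compute t_(k+1)/t_k: get (3*k**4 + 27*k**3 + 104*k**2 + 210*k + 136)/(3*(3*k**3 + 6*k**2 + 23*k + 2)).
Gosper form: A/B · C(k+1)/C(k) with A=k/3 + 4/3, B=1, C=k**3 + 2*k**2 + 23*k/3 + 2/3.
f must satisfy (k/3 + 4/3)·f(k+1) − (1)·f(k) = k**3 + 2*k**2 + 23*k/3 + 2/3.
Bound: deg f ≤ 2.
Solve for f: f(k) = 3*k**2 - 3*k + 2 (degree 2 ≤ 2).
R(k) = B(k−1)·f(k)/C(k) = 3*(3*k**2 - 3*k + 2)/(3*k**3 + 6*k**2 + 23*k + 2); s_k = R·t_k = (3*k**2 - 3*k + 2)*factorial(k + 3)/3**k.
Δs = (3*k**3 + 6*k**2 + 23*k + 2)*factorial(k + 3)/(3*3**k), as required.
Evaluate: s_(n+1) = 3**(-n - 1)*(3*n**2 + 3*n + 2)*factorial(n + 4); subtract s_(1) = 16 ⇒ S(n) = -16 + n**2*factorial(n + 4)/3**n + n*factorial(n + 4)/3**n + 2*factorial(n + 4)/(3*3**n).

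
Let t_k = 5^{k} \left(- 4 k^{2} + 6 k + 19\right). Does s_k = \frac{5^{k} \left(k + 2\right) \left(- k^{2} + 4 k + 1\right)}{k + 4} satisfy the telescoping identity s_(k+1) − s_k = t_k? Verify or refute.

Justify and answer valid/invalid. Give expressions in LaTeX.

Invalid: residual \frac{5^{k} \left(8 k^{3} + 18 k^{2} - 78 k - 150\right)}{k^{2} + 9 k + 20} ≠ 0.

s_(k+1) = 5**(k + 1)*(-k**3 - k**2 + 10*k + 12)/(k + 5)
s_(k+1) − s_k = 5**k*(-4*k**4 - 22*k**3 + 11*k**2 + 213*k + 230)/(k**2 + 9*k + 20)
(s_(k+1) − s_k) − t_k = 5**k*(8*k**3 + 18*k**2 - 78*k - 150)/(k**2 + 9*k + 20)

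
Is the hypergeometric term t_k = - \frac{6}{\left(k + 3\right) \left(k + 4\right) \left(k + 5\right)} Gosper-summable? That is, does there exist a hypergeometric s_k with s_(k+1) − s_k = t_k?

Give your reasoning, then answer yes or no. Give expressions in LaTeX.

Compute t_(k+1)/t_k: get (k + 3)/(k + 6).
Factor: A=k + 3; B=k + 6; C=1.
Key eq: (k + 3)·f(k+1) = (k + 5)·f(k) + (1).
Degrees (1,1,0) ⇒ d ≤ 2.
A polynomial solution: f(k) = k*(k + 7)/24.
R(k) = B(k−1)·f(k)/C(k) = k*(k + 5)*(k + 7)/24; s_k = R·t_k = k*(-k - 7)/(4*(k + 3)*(k + 4)).
Verify: -6/(k**3 + 12*k**2 + 47*k + 60) matches t_k.

Yes. s_k = \frac{k \left(- k - 7\right)}{4 \left(k + 3\right) \left(k + 4\right)}.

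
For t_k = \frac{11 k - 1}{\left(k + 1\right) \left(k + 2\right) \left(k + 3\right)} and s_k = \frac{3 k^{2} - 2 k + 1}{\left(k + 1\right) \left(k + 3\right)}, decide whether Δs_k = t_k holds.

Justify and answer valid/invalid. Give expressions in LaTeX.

s_(k+1) = (-2*k + 3*(k + 1)**2 - 1)/((k + 2)*(k + 4))
s_(k+1) − s_k = 2*(7*k**2 + 15*k - 1)/(k**4 + 10*k**3 + 35*k**2 + 50*k + 24)
(s_(k+1) − s_k) − t_k = (3*k**2 - 13*k + 2)/(k**4 + 10*k**3 + 35*k**2 + 50*k + 24)

Invalid: residual \frac{3 k^{2} - 13 k + 2}{k^{4} + 10 k^{3} + 35 k^{2} + 50 k + 24} ≠ 0.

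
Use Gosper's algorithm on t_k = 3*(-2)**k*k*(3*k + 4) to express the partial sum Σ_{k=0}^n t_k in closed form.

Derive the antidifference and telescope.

S(n) = 6*(-2)**n*n**2 + 12*(-2)**n*n + 2*(-2)**n - 2

r(k) = -2*(k + 1)*(3*k + 7)/(k*(3*k + 4)) after simplifying.
Normal form (A,B,C) = (-2, 1, k**2 + 4*k/3).
Set up (-2)·f(k+1) − (1)·f(k) − (k**2 + 4*k/3) = 0.
Degrees (0,0,2) ⇒ d ≤ 2.
A polynomial solution: f(k) = -(3*k**2 - 2)/9.
Certificate R = B(k−1)f/C = -(3*k**2 - 2)/(3*k*(3*k + 4)) gives s_k = (-2)**k*(2 - 3*k**2).
Verify: 3*(-2)**k*k*(3*k + 4) matches t_k.
Σ_(k=0)^n t_k = s_(n+1) − s_(0) = (2*(-2)**n*(3*n**2 + 6*n + 1)) − (2), i.e. 6*(-2)**n*n**2 + 12*(-2)**n*n + 2*(-2)**n - 2.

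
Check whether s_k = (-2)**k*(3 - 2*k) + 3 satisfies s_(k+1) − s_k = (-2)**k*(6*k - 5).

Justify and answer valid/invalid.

s_(k+1) = (-2)**(k + 1)*(1 - 2*k) + 3
s_(k+1) − s_k = (-2)**k*(6*k - 5)
(s_(k+1) − s_k) − t_k = 0

valid; difference matches t_k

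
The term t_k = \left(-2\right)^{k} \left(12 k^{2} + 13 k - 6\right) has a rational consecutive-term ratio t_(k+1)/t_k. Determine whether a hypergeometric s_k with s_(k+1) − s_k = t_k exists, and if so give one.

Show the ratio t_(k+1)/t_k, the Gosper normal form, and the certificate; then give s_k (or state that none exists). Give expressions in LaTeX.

s_k = \left(-2\right)^{k} \left(- 4 k^{2} + k + 4\right)

Compute t_(k+1)/t_k: get 2*(-12*k**2 - 37*k - 19)/(12*k**2 + 13*k - 6).
Factor: A=-2; B=1; C=k**2 + 13*k/12 - 1/2.
Need (-2)·f(k+1) − (1)·f(k) = k**2 + 13*k/12 - 1/2.
Degrees (0,0,2) ⇒ d ≤ 2.
Solving with deg f ≤ 2: f(k) = -(4*k**2 - k - 4)/12.
Then R = B(k−1)f/C = -(4*k**2 - k - 4)/(12*k**2 + 13*k - 6), so s_k = R(k)·t_k = (-2)**k*(-4*k**2 + k + 4).
s_(k+1) − s_k = (-2)**k*(12*k**2 + 13*k - 6) = t_k.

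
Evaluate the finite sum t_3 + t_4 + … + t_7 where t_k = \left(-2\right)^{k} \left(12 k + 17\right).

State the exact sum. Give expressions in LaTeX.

Step 1: r(k) = 2*(-12*k - 29)/(12*k + 17).
A = -2, B = 1, C = k + 17/12.
f must satisfy (-2)·f(k+1) − (1)·f(k) = k + 17/12.
deg f ≤ 1 (via 0,0,1).
A polynomial solution: f(k) = -(4*k + 3)/12.
So s_k = (B(k−1)f/C)·t_k = (-(4*k + 3)/(12*k + 17))·t_k = (-2)**k*(-4*k - 3).
s_(k+1) − s_k = (-2)**k*(12*k + 17) = t_k.
Telescoping: Σ = s_(8) − s_(3) = -8960 − (120) = -9080.

Σ = -9080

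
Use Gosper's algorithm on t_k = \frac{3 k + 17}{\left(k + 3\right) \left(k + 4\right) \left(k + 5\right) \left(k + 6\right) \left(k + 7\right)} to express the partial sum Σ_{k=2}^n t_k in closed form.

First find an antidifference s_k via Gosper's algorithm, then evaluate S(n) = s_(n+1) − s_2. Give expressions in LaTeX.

Step 1: r(k) = (k + 3)*(3*k + 20)/((k + 8)*(3*k + 17)).
Gosper form: A/B · C(k+1)/C(k) with A=k + 3, B=k + 8, C=k + 17/3.
f must satisfy (k + 3)·f(k+1) − (k + 7)·f(k) = k + 17/3.
From deg A=1, deg B=1, deg C=1: d=4.
Coefficient equations give f(k) = k*(k + 5)*(k**2 + 13*k + 54)/216.
R(k) = B(k−1)·f(k)/C(k) = k*(k + 5)*(k + 7)*(k**2 + 13*k + 54)/(72*(3*k + 17)); s_k = R·t_k = k*(k**2 + 13*k + 54)/(72*(k**3 + 13*k**2 + 54*k + 72)).
Check: Δs_k = (3*k + 17)/(k**5 + 25*k**4 + 245*k**3 + 1175*k**2 + 2754*k + 2520). ✓
Evaluate: s_(n+1) = (n**3 + 16*n**2 + 83*n + 68)/(72*(n**3 + 16*n**2 + 83*n + 140)); subtract s_(2) = 7/720 ⇒ S(n) = (n**3 + 16*n**2 + 83*n - 100)/(240*(n**3 + 16*n**2 + 83*n + 140)).

S(n) = \frac{n^{3} + 16 n^{2} + 83 n - 100}{240 \left(n^{3} + 16 n^{2} + 83 n + 140\right)}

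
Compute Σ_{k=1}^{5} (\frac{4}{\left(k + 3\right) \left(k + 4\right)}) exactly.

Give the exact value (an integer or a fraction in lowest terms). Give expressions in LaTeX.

Σ = 5/9

Compute t_(k+1)/t_k: get (k + 3)/(k + 5).
Take A(k)=k + 3, B(k)=k + 5, C(k)=1.
Key eq: (k + 3)·f(k+1) = (k + 4)·f(k) + (1).
Bound: deg f ≤ 1.
Match coefficients ⇒ f(k) = k/3.
R(k) = B(k−1)·f(k)/C(k) = k*(k + 4)/3; s_k = R·t_k = 4*k/(3*(k + 3)).
Verify: 4/(k**2 + 7*k + 12) matches t_k.
Σ_(k=1)^(5) t_k = s_(6) − s_(1) = 8/9 − (1/3) = 5/9.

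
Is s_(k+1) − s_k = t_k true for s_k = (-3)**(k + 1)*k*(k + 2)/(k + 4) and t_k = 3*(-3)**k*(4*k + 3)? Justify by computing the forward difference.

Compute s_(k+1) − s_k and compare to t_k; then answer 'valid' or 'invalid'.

Invalid: residual (-3)**(k + 1)*(8*k**2 + 40*k + 24)/(k**2 + 9*k + 20) ≠ 0.

s_(k+1) = (-3)**(k + 2)*(k + 1)*(k + 3)/(k + 5)
s_(k+1) − s_k = 3*(-3)**k*(4*k**3 + 31*k**2 + 67*k + 36)/(k**2 + 9*k + 20)
(s_(k+1) − s_k) − t_k = (-3)**(k + 1)*(8*k**2 + 40*k + 24)/(k**2 + 9*k + 20)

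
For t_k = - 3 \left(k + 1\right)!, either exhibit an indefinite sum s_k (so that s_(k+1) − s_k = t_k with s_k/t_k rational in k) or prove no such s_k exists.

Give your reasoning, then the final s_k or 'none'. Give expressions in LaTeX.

no hypergeometric antidifference exists

Ratio r(k) = k + 2.
So A=k + 2 and B=1, with C=1.
f must satisfy (k + 2)·f(k+1) − (1)·f(k) = 1.
Bound: deg f ≤ -1.
deg f ≤ -1 is impossible — no certificate.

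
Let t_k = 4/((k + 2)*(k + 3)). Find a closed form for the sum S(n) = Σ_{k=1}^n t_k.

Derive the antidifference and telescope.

Step 1: r(k) = (k + 2)/(k + 4).
So A=k + 2 and B=k + 4, with C=1.
Key eq: (k + 2)·f(k+1) = (k + 3)·f(k) + (1).
deg f ≤ 1 (via 1,1,0).
Solving with deg f ≤ 1: f(k) = k/2.
Get s_k = R·t_k = 2*k/(k + 2) with R(k) = B(k−1)f(k)/C(k) = k*(k + 3)/2.
Δs = 4/(k**2 + 5*k + 6), as required.
Σ_(k=1)^n t_k = s_(n+1) − s_(1) = (2*(n + 1)/(n + 3)) − (2/3), i.e. 4*n/(3*(n + 3)).

S(n) = 4*n/(3*(n + 3))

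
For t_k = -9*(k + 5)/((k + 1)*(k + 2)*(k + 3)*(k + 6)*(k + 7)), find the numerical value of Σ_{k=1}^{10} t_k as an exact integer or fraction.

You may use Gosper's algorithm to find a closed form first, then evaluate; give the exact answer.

The ratio is (k + 1)*(k + 6)**2/((k + 4)*(k + 5)*(k + 8)).
Take A(k)=k + 1, B(k)=k + 8, C(k)=k**3 + 14*k**2 + 65*k + 100.
Key eq: (k + 1)·f(k+1) = (k + 7)·f(k) + (k**3 + 14*k**2 + 65*k + 100).
deg f ≤ 6 (via 1,1,3).
Match coefficients ⇒ f(k) = k*(k + 3)*(k + 4)**2*(k + 5)**2/36.
Then R = B(k−1)f/C = k*(k + 3)*(k + 4)*(k + 7)/36, so s_k = R(k)·t_k = k*(-k**2 - 9*k - 20)/(4*(k**3 + 9*k**2 + 20*k + 12)).
Verify: 9*(-k - 5)/(k**5 + 19*k**4 + 131*k**3 + 401*k**2 + 540*k + 252) matches t_k.
Σ_(k=1)^(10) t_k = s_(11) − s_(1) = -55/221 − (-5/28) = -435/6188.

Σ = -435/6188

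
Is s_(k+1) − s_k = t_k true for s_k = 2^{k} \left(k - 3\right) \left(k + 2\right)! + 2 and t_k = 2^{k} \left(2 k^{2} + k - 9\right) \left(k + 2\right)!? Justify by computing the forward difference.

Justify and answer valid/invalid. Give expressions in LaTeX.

Valid: the claim telescopes to t_k.

s_(k+1) = 2**(k + 1)*(k - 2)*factorial(k + 3) + 2
s_(k+1) − s_k = 2**k*(2*k**2 + k - 9)*factorial(k + 2)
(s_(k+1) − s_k) − t_k = 0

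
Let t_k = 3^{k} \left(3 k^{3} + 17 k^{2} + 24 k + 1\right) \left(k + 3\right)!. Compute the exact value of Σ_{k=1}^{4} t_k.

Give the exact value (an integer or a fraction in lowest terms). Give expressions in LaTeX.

Ratio r(k) = 3*(3*k**4 + 38*k**3 + 171*k**2 + 313*k + 180)/(3*k**3 + 17*k**2 + 24*k + 1).
A = 3*k + 12, B = 1, C = k**3 + 17*k**2/3 + 8*k + 1/3.
Set up (3*k + 12)·f(k+1) − (1)·f(k) − (k**3 + 17*k**2/3 + 8*k + 1/3) = 0.
From deg A=1, deg B=0, deg C=3: d=2.
A polynomial solution: f(k) = (k - 1)*(k + 1)/3.
So s_k = (B(k−1)f/C)·t_k = ((k - 1)*(k + 1)/(3*k**3 + 17*k**2 + 24*k + 1))·t_k = 3**k*(k - 1)*(k + 1)*factorial(k + 3).
s_(k+1) − s_k = 3**k*(3*k**3 + 17*k**2 + 24*k + 1)*factorial(k + 3) = t_k.
Telescoping: Σ = s_(5) − s_(1) = 235146240 − (0) = 235146240.

Σ = 235146240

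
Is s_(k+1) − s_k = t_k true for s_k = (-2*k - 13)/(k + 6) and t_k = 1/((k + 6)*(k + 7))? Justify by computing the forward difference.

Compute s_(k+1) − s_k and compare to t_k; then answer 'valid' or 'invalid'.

Valid: the claim telescopes to t_k.

s_(k+1) = (-2*k - 15)/(k + 7)
s_(k+1) − s_k = 1/(k**2 + 13*k + 42)
(s_(k+1) − s_k) − t_k = 0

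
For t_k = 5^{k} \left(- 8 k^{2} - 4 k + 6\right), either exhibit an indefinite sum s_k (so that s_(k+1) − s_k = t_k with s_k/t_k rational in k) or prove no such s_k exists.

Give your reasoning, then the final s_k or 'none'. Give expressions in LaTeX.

r(k) = 5*(4*k**2 + 10*k + 3)/(4*k**2 + 2*k - 3) after simplifying.
A = 5, B = 1, C = k**2 + k/2 - 3/4.
f must satisfy (5)·f(k+1) − (1)·f(k) = k**2 + k/2 - 3/4.
Degrees (0,0,2) ⇒ d ≤ 2.
Match coefficients ⇒ f(k) = (2*k**2 - 4*k + 1)/8.
R(k) = B(k−1)·f(k)/C(k) = (2*k**2 - 4*k + 1)/(2*(4*k**2 + 2*k - 3)); s_k = R·t_k = 5**k*(-2*k**2 + 4*k - 1).
Check: Δs_k = 5**k*(-8*k**2 - 4*k + 6). ✓

s_k = 5^{k} \left(- 2 k^{2} + 4 k - 1\right)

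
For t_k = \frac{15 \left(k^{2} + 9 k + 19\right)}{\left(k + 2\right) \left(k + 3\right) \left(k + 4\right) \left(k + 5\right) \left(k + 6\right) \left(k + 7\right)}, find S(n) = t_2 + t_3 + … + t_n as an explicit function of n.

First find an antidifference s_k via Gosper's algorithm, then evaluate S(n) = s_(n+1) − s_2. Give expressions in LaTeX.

S(n) = \frac{5 \left(n^{3} + 15 n^{2} + 71 n - 87\right)}{192 \left(n^{3} + 15 n^{2} + 71 n + 105\right)}

Ratio r(k) = (k + 2)*(9*k + (k + 1)**2 + 28)/((k + 8)*(k**2 + 9*k + 19)).
Gosper form: A/B · C(k+1)/C(k) with A=k + 2, B=k + 8, C=k**2 + 9*k + 19.
Need (k + 2)·f(k+1) − (k + 7)·f(k) = k**2 + 9*k + 19.
Degrees (1,1,2) ⇒ d ≤ 5.
Match coefficients ⇒ f(k) = k*(k + 3)*(k + 5)*(k**2 + 12*k + 44)/144.
Get s_k = R·t_k = 5*k*(k**2 + 12*k + 44)/(48*(k**3 + 12*k**2 + 44*k + 48)) with R(k) = B(k−1)f(k)/C(k) = k*(k + 3)*(k + 5)*(k + 7)*(k**2 + 12*k + 44)/(144*(k**2 + 9*k + 19)).
Check: Δs_k = 15*(k**2 + 9*k + 19)/(k**6 + 27*k**5 + 295*k**4 + 1665*k**3 + 5104*k**2 + 8028*k + 5040). ✓
Σ_(k=2)^n t_k = s_(n+1) − s_(2) = (5*(n**3 + 15*n**2 + 71*n + 57)/(48*(n**3 + 15*n**2 + 71*n + 105))) − (5/64), i.e. 5*(n**3 + 15*n**2 + 71*n - 87)/(192*(n**3 + 15*n**2 + 71*n + 105)).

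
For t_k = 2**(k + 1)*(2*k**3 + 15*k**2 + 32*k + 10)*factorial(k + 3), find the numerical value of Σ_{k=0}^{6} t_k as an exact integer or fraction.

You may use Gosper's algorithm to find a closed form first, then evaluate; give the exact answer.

r(k) = 2*(2*k**4 + 29*k**3 + 152*k**2 + 331*k + 236)/(2*k**3 + 15*k**2 + 32*k + 10) after simplifying.
Normal form (A,B,C) = (2*k + 8, 1, k**3 + 15*k**2/2 + 16*k + 5).
Key eq: (2*k + 8)·f(k+1) = (1)·f(k) + (k**3 + 15*k**2/2 + 16*k + 5).
From deg A=1, deg B=0, deg C=3: d=2.
Match coefficients ⇒ f(k) = (k**2 + 2*k - 2)/2.
Then R = B(k−1)f/C = (k**2 + 2*k - 2)/(2*k**3 + 15*k**2 + 32*k + 10), so s_k = R(k)·t_k = 2**(k + 1)*(k**2 + 2*k - 2)*factorial(k + 3).
Check: Δs_k = 2**(k + 1)*(2*k**3 + 15*k**2 + 32*k + 10)*factorial(k + 3). ✓
Telescoping: Σ = s_(7) − s_(0) = 56667340800 − (-24) = 56667340824.

Σ = 56667340824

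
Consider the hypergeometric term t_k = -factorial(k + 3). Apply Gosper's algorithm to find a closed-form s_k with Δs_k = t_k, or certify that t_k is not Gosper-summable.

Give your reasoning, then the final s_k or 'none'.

r(k) = k + 4 after simplifying.
Factor: A=k + 4; B=1; C=1.
Solve (k + 4)·f(k+1) − (1)·f(k) = 1.
Degrees (1,0,0) ⇒ d ≤ -1.
Bound -1 < 0, so the key equation has no polynomial solution.

none (Gosper's algorithm certifies no s_k)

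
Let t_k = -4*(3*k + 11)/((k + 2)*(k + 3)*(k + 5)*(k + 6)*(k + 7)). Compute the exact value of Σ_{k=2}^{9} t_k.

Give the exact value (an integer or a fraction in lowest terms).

t_(k+1)/t_k = (k + 2)*(k + 5)*(3*k + 14)/((k + 4)*(k + 8)*(3*k + 11)).
A = k + 2, B = k + 8, C = k**2 + 23*k/3 + 44/3.
f must satisfy (k + 2)·f(k+1) − (k + 7)·f(k) = k**2 + 23*k/3 + 44/3.
From deg A=1, deg B=1, deg C=2: d=5.
Solving with deg f ≤ 5: f(k) = k*(k + 3)*(k + 4)*(k**2 + 13*k + 52)/180.
Get s_k = R·t_k = k*(-k**2 - 13*k - 52)/(15*(k**3 + 13*k**2 + 52*k + 60)) with R(k) = B(k−1)f(k)/C(k) = k*(k + 3)*(k + 7)*(k**2 + 13*k + 52)/(60*(3*k + 11)).
s_(k+1) − s_k = 4*(-3*k - 11)/(k**5 + 23*k**4 + 203*k**3 + 853*k**2 + 1692*k + 1260) = t_k.
Telescoping: Σ = s_(10) − s_(2) = -47/720 − (-41/840) = -83/5040.

Σ = -83/5040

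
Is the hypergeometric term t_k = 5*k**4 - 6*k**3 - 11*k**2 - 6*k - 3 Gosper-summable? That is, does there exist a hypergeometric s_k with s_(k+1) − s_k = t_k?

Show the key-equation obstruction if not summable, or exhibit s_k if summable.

The ratio is (5*k**4 + 14*k**3 + k**2 - 26*k - 21)/(5*k**4 - 6*k**3 - 11*k**2 - 6*k - 3).
Normal form (A,B,C) = (1, 1, k**4 - 6*k**3/5 - 11*k**2/5 - 6*k/5 - 3/5).
Need (1)·f(k+1) − (1)·f(k) = k**4 - 6*k**3/5 - 11*k**2/5 - 6*k/5 - 3/5.
Bound: deg f ≤ 5.
Match coefficients ⇒ f(k) = k*(k**4 - 4*k**3 + k**2 + k - 2)/5.
Then R = B(k−1)f/C = k*(k**4 - 4*k**3 + k**2 + k - 2)/(5*k**4 - 6*k**3 - 11*k**2 - 6*k - 3), so s_k = R(k)·t_k = k*(k**4 - 4*k**3 + k**2 + k - 2).
Check: Δs_k = 5*k**4 - 6*k**3 - 11*k**2 - 6*k - 3. ✓

Yes. s_k = k*(k**4 - 4*k**3 + k**2 + k - 2).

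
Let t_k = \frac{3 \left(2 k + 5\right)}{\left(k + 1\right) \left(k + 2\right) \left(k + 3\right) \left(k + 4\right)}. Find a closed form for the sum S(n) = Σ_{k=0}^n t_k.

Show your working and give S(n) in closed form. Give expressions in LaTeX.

r(k) = (k + 1)*(2*k + 7)/((k + 5)*(2*k + 5)) after simplifying.
Factor: A=k + 1; B=k + 5; C=k + 5/2.
f must satisfy (k + 1)·f(k+1) − (k + 4)·f(k) = k + 5/2.
Degrees (1,1,1) ⇒ d ≤ 3.
A polynomial solution: f(k) = k*(k + 2)*(k + 4)/6.
Then R = B(k−1)f/C = k*(k + 2)*(k + 4)**2/(3*(2*k + 5)), so s_k = R(k)·t_k = k*(k + 4)/(k**2 + 4*k + 3).
s_(k+1) − s_k = 3*(2*k + 5)/(k**4 + 10*k**3 + 35*k**2 + 50*k + 24) = t_k.
Evaluate: s_(n+1) = (n**2 + 6*n + 5)/(n**2 + 6*n + 8); subtract s_(0) = 0 ⇒ S(n) = (n**2 + 6*n + 5)/(n**2 + 6*n + 8).

S(n) = \frac{n^{2} + 6 n + 5}{n^{2} + 6 n + 8}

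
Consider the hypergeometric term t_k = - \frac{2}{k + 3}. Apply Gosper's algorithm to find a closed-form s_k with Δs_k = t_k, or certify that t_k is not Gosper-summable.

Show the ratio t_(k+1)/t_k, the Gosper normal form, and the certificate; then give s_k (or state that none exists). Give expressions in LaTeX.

Ratio r(k) = (k + 3)/(k + 4).
Gosper form: A/B · C(k+1)/C(k) with A=k + 3, B=k + 4, C=1.
Solve (k + 3)·f(k+1) − (k + 3)·f(k) = 1.
Bound: deg f ≤ 0.
Generic f = c0 gives residual -1; -1 = 0 cannot hold, so t_k is not Gosper-summable.

not Gosper-summable; s_k does not exist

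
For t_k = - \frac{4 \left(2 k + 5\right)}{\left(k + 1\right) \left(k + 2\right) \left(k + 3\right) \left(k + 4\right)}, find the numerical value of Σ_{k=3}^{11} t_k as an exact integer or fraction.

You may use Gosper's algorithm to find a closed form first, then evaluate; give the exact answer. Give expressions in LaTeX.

Σ = -19/130

r(k) = (k + 1)*(2*k + 7)/((k + 5)*(2*k + 5)) after simplifying.
Normal form (A,B,C) = (k + 1, k + 5, k + 5/2).
f must satisfy (k + 1)·f(k+1) − (k + 4)·f(k) = k + 5/2.
Bound: deg f ≤ 3.
Match coefficients ⇒ f(k) = k*(k + 2)*(k + 4)/6.
Get s_k = R·t_k = 4*k*(-k - 4)/(3*(k**2 + 4*k + 3)) with R(k) = B(k−1)f(k)/C(k) = k*(k + 2)*(k + 4)**2/(3*(2*k + 5)).
Check: Δs_k = 4*(-2*k - 5)/(k**4 + 10*k**3 + 35*k**2 + 50*k + 24). ✓
Evaluate s at k=12 and k=3: -256/195 and -7/6; difference -19/130.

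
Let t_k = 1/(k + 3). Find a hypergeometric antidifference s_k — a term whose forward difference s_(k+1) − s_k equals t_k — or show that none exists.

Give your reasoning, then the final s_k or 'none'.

none (Gosper's algorithm certifies no s_k)

Compute t_(k+1)/t_k: get (k + 3)/(k + 4).
Gosper form: A/B · C(k+1)/C(k) with A=k + 3, B=k + 4, C=1.
Solve (k + 3)·f(k+1) − (k + 3)·f(k) = 1.
deg f ≤ 0 (via 1,1,0).
f = c0 ⇒ A·f(k+1) − B(k−1)·f(k) − C = -1. The system {-1 = 0} is inconsistent; no antidifference.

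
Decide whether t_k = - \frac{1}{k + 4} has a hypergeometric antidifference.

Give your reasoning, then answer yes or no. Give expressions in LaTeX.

r(k) = (k + 4)/(k + 5) after simplifying.
Factor: A=k + 4; B=k + 5; C=1.
Need (k + 4)·f(k+1) − (k + 4)·f(k) = 1.
Bound: deg f ≤ 0.
Generic f = c0 gives residual -1; -1 = 0 cannot hold, so t_k is not Gosper-summable.

No. Not Gosper-summable.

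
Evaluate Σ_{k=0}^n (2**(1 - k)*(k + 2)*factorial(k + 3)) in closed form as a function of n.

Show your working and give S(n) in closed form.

S(n) = -24 + 2*factorial(n + 4)/2**n

Step 1: r(k) = (k + 3)*(k + 4)/(2*(k + 2)).
So A=k/2 + 2 and B=1, with C=k + 2.
Key eq: (k/2 + 2)·f(k+1) = (1)·f(k) + (k + 2).
From deg A=1, deg B=0, deg C=1: d=0.
A polynomial solution: f(k) = 2.
Certificate R = B(k−1)f/C = 2/(k + 2) gives s_k = 2**(2 - k)*factorial(k + 3).
Check: Δs_k = 2**(1 - k)*(k + 2)*factorial(k + 3). ✓
Σ_(k=0)^n t_k = s_(n+1) − s_(0) = (2**(1 - n)*factorial(n + 4)) − (24), i.e. -24 + 2*factorial(n + 4)/2**n.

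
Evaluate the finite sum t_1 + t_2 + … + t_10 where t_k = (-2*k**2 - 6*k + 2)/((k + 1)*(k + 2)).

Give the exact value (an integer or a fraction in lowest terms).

Σ = -35/2

Compute t_(k+1)/t_k: get (k + 1)*(3*k + (k + 1)**2 + 2)/((k + 3)*(k**2 + 3*k - 1)).
Take A(k)=k + 1, B(k)=k + 3, C(k)=k**2 + 3*k - 1.
Need (k + 1)·f(k+1) − (k + 2)·f(k) = k**2 + 3*k - 1.
Bound: deg f ≤ 2.
Match coefficients ⇒ f(k) = k*(k - 2).
Certificate R = B(k−1)f/C = k*(k - 2)*(k + 2)/(k**2 + 3*k - 1) gives s_k = 2*k*(2 - k)/(k + 1).
Check: Δs_k = 2*(-k**2 - 3*k + 1)/(k**2 + 3*k + 2). ✓
Sum = s_(11) − s_(1); s_(11) = -33/2, s_(1) = 1 ⇒ -35/2.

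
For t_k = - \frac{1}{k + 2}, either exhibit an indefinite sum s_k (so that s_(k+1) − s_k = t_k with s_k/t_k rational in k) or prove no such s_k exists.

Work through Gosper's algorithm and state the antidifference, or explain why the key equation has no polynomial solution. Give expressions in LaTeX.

Step 1: r(k) = (k + 2)/(k + 3).
Factor: A=k + 2; B=k + 3; C=1.
Need (k + 2)·f(k+1) − (k + 2)·f(k) = 1.
d = 0 from the (1,1,0) case.
Write f(k) = c0. Then LHS − RHS = -1, requiring -1 = 0: contradictory. No certificate.

none (Gosper's algorithm certifies no s_k)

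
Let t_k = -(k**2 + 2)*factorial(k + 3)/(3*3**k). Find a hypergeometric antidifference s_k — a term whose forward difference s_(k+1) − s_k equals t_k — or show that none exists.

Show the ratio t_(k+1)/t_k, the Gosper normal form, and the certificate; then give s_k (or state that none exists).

s_k = -(k - 2)*factorial(k + 3)/3**k

Ratio r(k) = (k + 4)*((k + 1)**2 + 2)/(3*(k**2 + 2)).
Take A(k)=k/3 + 4/3, B(k)=1, C(k)=k**2 + 2.
Set up (k/3 + 4/3)·f(k+1) − (1)·f(k) − (k**2 + 2) = 0.
From deg A=1, deg B=0, deg C=2: d=1.
Solving with deg f ≤ 1: f(k) = 3*(k - 2).
Get s_k = R·t_k = -(k - 2)*factorial(k + 3)/3**k with R(k) = B(k−1)f(k)/C(k) = 3*(k - 2)/(k**2 + 2).
Δs = -(k**2 + 2)*factorial(k + 3)/(3*3**k), as required.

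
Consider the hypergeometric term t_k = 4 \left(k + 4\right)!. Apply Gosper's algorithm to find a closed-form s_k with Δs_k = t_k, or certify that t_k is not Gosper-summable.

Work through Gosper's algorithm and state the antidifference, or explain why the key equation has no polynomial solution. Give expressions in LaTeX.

none — t_k is not Gosper-summable

Compute t_(k+1)/t_k: get k + 5.
Gosper form: A/B · C(k+1)/C(k) with A=k + 5, B=1, C=1.
Key eq: (k + 5)·f(k+1) = (1)·f(k) + (1).
Bound: deg f ≤ -1.
Bound -1 < 0, so the key equation has no polynomial solution.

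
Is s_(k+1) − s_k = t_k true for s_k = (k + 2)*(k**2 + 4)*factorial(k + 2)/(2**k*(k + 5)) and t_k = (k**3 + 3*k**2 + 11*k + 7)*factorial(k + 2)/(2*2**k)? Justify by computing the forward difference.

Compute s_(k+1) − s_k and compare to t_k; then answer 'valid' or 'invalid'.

Invalid: residual -3*(k**4 + 8*k**3 + 24*k**2 + 62*k + 27)*factorial(k + 2)/(2*2**k*(k + 5)*(k + 6)) ≠ 0.

s_(k+1) = (k + 3)*(k**2 + 2*k + 5)*factorial(k + 3)/(2*2**k*(k + 6))
s_(k+1) − s_k = (k**5 + 11*k**4 + 50*k**3 + 146*k**2 + 221*k + 129)*factorial(k + 2)/(2*2**k*(k + 5)*(k + 6))
(s_(k+1) − s_k) − t_k = -3*(k**4 + 8*k**3 + 24*k**2 + 62*k + 27)*factorial(k + 2)/(2*2**k*(k + 5)*(k + 6))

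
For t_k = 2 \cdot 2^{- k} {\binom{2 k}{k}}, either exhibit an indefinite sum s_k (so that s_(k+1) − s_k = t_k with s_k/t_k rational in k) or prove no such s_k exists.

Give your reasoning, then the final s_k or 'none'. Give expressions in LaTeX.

not Gosper-summable; s_k does not exist

Ratio r(k) = (2*k + 1)/(k + 1).
Factor: A=2*k + 1; B=k + 1; C=1.
Need (2*k + 1)·f(k+1) − (k)·f(k) = 1.
From deg A=1, deg B=1, deg C=0: d=-1.
d = -1 < 0 ⇒ no nonzero polynomial f; not summable.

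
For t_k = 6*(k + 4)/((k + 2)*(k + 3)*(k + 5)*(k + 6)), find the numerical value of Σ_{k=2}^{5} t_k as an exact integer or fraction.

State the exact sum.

Ratio r(k) = (k + 2)*(k + 5)**2/((k + 4)**2*(k + 7)).
Factor: A=k + 2; B=k + 7; C=k**2 + 8*k + 16.
Need (k + 2)·f(k+1) − (k + 6)·f(k) = k**2 + 8*k + 16.
Bound: deg f ≤ 4.
Solving with deg f ≤ 4: f(k) = k*(k + 3)*(k + 4)*(k + 7)/20.
Certificate R = B(k−1)f/C = k*(k + 3)*(k + 6)*(k + 7)/(20*(k + 4)) gives s_k = 3*k*(k + 7)/(10*(k**2 + 7*k + 10)).
s_(k+1) − s_k = 6*(k + 4)/(k**4 + 16*k**3 + 91*k**2 + 216*k + 180) = t_k.
Telescoping: Σ = s_(6) − s_(2) = 117/440 − (27/140) = 45/616.

Σ = 45/616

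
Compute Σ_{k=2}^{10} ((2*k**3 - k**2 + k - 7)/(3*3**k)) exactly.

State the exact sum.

Σ = 333127/177147

t_(k+1)/t_k = (k + 2*(k + 1)**3 - (k + 1)**2 - 6)/(3*(2*k**3 - k**2 + k - 7)).
Normal form (A,B,C) = (1/3, 1, k**3 - k**2/2 + k/2 - 7/2).
Solve (1/3)·f(k+1) − (1)·f(k) = k**3 - k**2/2 + k/2 - 7/2.
d = 3 from the (0,0,3) case.
Solving with deg f ≤ 3: f(k) = -3*(k**3 + k**2 + 3*k - 1)/2.
Certificate R = B(k−1)f/C = -3*(k**3 + k**2 + 3*k - 1)/(2*k**3 - k**2 + k - 7) gives s_k = (-k**3 - k**2 - 3*k + 1)/3**k.
s_(k+1) − s_k = (2*k**3 - k**2 + k - 7)/(3*3**k) = t_k.
Sum = s_(11) − s_(2); s_(11) = -1484/177147, s_(2) = -17/9 ⇒ 333127/177147.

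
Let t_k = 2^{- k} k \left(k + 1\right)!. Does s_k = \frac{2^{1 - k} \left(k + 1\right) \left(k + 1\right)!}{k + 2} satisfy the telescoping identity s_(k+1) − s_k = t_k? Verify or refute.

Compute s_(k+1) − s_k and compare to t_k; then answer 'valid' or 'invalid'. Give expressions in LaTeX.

s_(k+1) = (k + 2)*factorial(k + 2)/(2**k*(k + 3))
s_(k+1) − s_k = (k**3 + 4*k**2 + 4*k + 2)*factorial(k + 1)/(2**k*(k + 2)*(k + 3))
(s_(k+1) − s_k) − t_k = -(k**2 + 2*k - 2)*factorial(k + 1)/(2**k*(k + 2)*(k + 3))

Invalid: residual - \frac{2^{- k} \left(k^{2} + 2 k - 2\right) \left(k + 1\right)!}{\left(k + 2\right) \left(k + 3\right)} ≠ 0.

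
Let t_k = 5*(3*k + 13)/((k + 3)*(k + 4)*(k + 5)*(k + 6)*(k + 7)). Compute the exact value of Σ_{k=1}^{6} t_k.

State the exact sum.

Σ = 29/1092

t_(k+1)/t_k = (k + 3)*(3*k + 16)/((k + 8)*(3*k + 13)).
Gosper form: A/B · C(k+1)/C(k) with A=k + 3, B=k + 8, C=k + 13/3.
Solve (k + 3)·f(k+1) − (k + 7)·f(k) = k + 13/3.
Bound: deg f ≤ 4.
Coefficient equations give f(k) = k*(k + 4)*(k**2 + 14*k + 63)/270.
So s_k = (B(k−1)f/C)·t_k = (k*(k + 4)*(k + 7)*(k**2 + 14*k + 63)/(90*(3*k + 13)))·t_k = k*(k**2 + 14*k + 63)/(18*(k**3 + 14*k**2 + 63*k + 90)).
Δs = 5*(3*k + 13)/(k**5 + 25*k**4 + 245*k**3 + 1175*k**2 + 2754*k + 2520), as required.
Evaluate s at k=7 and k=1: 49/936 and 13/504; difference 29/1092.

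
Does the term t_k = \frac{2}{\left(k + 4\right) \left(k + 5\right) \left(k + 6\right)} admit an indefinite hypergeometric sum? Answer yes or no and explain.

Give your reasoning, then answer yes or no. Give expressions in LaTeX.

Yes. s_k = \frac{k \left(k + 9\right)}{20 \left(k + 4\right) \left(k + 5\right)}.

Step 1: r(k) = (k + 4)/(k + 7).
A = k + 4, B = k + 7, C = 1.
Key eq: (k + 4)·f(k+1) = (k + 6)·f(k) + (1).
deg f ≤ 2 (via 1,1,0).
Solve for f: f(k) = k*(k + 9)/40 (degree 2 ≤ 2).
So s_k = (B(k−1)f/C)·t_k = (k*(k + 6)*(k + 9)/40)·t_k = k*(k + 9)/(20*(k + 4)*(k + 5)).
Δs = 2/(k**3 + 15*k**2 + 74*k + 120), as required.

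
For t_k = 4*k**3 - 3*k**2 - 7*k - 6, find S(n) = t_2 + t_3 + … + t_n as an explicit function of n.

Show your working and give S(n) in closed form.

Step 1: r(k) = (4*k**3 + 9*k**2 - k - 12)/(4*k**3 - 3*k**2 - 7*k - 6).
So A=1 and B=1, with C=k**3 - 3*k**2/4 - 7*k/4 - 3/2.
f must satisfy (1)·f(k+1) − (1)·f(k) = k**3 - 3*k**2/4 - 7*k/4 - 3/2.
deg f ≤ 4 (via 0,0,3).
A polynomial solution: f(k) = k*(k**3 - 3*k**2 - k - 3)/4.
Certificate R = B(k−1)f/C = k*(k**3 - 3*k**2 - k - 3)/((k - 2)*(4*k**2 + 5*k + 3)) gives s_k = k*(k**3 - 3*k**2 - k - 3).
s_(k+1) − s_k = 4*k**3 - 3*k**2 - 7*k - 6 = t_k.
Telescope: S(n) = s_(n+1) − s_(2) = n**4 + n**3 - 4*n**2 - 10*n - 6 − (-18) = n**4 + n**3 - 4*n**2 - 10*n + 12.

S(n) = n**4 + n**3 - 4*n**2 - 10*n + 12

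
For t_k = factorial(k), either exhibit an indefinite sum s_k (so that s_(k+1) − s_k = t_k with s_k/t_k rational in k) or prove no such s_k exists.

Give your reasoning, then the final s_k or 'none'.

r(k) = k + 1 after simplifying.
Take A(k)=k + 1, B(k)=1, C(k)=1.
Need (k + 1)·f(k+1) − (1)·f(k) = 1.
Bound: deg f ≤ -1.
d = -1 < 0 ⇒ no nonzero polynomial f; not summable.

not Gosper-summable; s_k does not exist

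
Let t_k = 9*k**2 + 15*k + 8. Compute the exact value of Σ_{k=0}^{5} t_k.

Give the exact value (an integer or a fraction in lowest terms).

Σ = 768

Ratio r(k) = (9*k**2 + 33*k + 32)/(9*k**2 + 15*k + 8).
Gosper form: A/B · C(k+1)/C(k) with A=1, B=1, C=k**2 + 5*k/3 + 8/9.
Need (1)·f(k+1) − (1)·f(k) = k**2 + 5*k/3 + 8/9.
Degrees (0,0,2) ⇒ d ≤ 3.
A polynomial solution: f(k) = k*(3*k**2 + 3*k + 2)/9.
Certificate R = B(k−1)f/C = k*(3*k**2 + 3*k + 2)/(9*k**2 + 15*k + 8) gives s_k = k*(3*k**2 + 3*k + 2).
s_(k+1) − s_k = 9*k**2 + 15*k + 8 = t_k.
Sum = s_(6) − s_(0); s_(6) = 768, s_(0) = 0 ⇒ 768.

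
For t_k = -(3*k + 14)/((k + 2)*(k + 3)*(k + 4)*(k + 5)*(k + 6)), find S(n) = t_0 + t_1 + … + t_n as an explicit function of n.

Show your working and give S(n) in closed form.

S(n) = (-n**3 - 13*n**2 - 54*n - 42)/(30*(n**3 + 13*n**2 + 54*n + 72))

Step 1: r(k) = (k + 2)*(3*k + 17)/((k + 7)*(3*k + 14)).
Take A(k)=k + 2, B(k)=k + 7, C(k)=k + 14/3.
Need (k + 2)·f(k+1) − (k + 6)·f(k) = k + 14/3.
Bound: deg f ≤ 4.
A polynomial solution: f(k) = k*(k + 4)*(k**2 + 10*k + 31)/90.
Then R = B(k−1)f/C = k*(k + 4)*(k + 6)*(k**2 + 10*k + 31)/(30*(3*k + 14)), so s_k = R(k)·t_k = k*(-k**2 - 10*k - 31)/(30*(k**3 + 10*k**2 + 31*k + 30)).
Δs = (-3*k - 14)/(k**5 + 20*k**4 + 155*k**3 + 580*k**2 + 1044*k + 720), as required.
s_(n+1) = (-n**3 - 13*n**2 - 54*n - 42)/(30*(n**3 + 13*n**2 + 54*n + 72)) and s_(0) = 0, so S(n) = (-n**3 - 13*n**2 - 54*n - 42)/(30*(n**3 + 13*n**2 + 54*n + 72)).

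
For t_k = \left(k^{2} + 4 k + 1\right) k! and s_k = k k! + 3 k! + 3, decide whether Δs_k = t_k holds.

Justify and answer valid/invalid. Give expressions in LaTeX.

valid (s_(k+1) − s_k reduces to t_k)

s_(k+1) = k**2*factorial(k) + 5*k*factorial(k) + 4*factorial(k) + 3
s_(k+1) − s_k = (k**2 + 4*k + 1)*factorial(k)
(s_(k+1) − s_k) − t_k = 0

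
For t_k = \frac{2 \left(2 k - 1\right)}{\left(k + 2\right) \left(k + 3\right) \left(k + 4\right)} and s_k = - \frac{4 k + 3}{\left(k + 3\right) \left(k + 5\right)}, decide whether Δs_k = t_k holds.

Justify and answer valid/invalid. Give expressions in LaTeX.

Invalid: residual \frac{3 \left(- 8 k^{2} - 37 k - 2\right)}{k^{5} + 20 k^{4} + 155 k^{3} + 580 k^{2} + 1044 k + 720} ≠ 0.

s_(k+1) = (-4*k - 7)/((k + 4)*(k + 6))
s_(k+1) − s_k = (4*k**2 + 10*k - 33)/(k**4 + 18*k**3 + 119*k**2 + 342*k + 360)
(s_(k+1) − s_k) − t_k = 3*(-8*k**2 - 37*k - 2)/(k**5 + 20*k**4 + 155*k**3 + 580*k**2 + 1044*k + 720)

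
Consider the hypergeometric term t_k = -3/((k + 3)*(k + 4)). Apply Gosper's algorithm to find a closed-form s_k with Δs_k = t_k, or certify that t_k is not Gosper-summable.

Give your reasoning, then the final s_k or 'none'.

s_k = -k/(k + 3)

Step 1: r(k) = (k + 3)/(k + 5).
A = k + 3, B = k + 5, C = 1.
f must satisfy (k + 3)·f(k+1) − (k + 4)·f(k) = 1.
d = 1 from the (1,1,0) case.
A polynomial solution: f(k) = k/3.
Then R = B(k−1)f/C = k*(k + 4)/3, so s_k = R(k)·t_k = -k/(k + 3).
Check: Δs_k = -3/(k**2 + 7*k + 12). ✓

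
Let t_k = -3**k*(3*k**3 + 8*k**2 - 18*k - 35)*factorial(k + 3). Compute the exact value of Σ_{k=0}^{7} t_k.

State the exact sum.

The ratio is 3*(3*k**4 + 29*k**3 + 75*k**2 - 14*k - 168)/(3*k**3 + 8*k**2 - 18*k - 35).
Gosper form: A/B · C(k+1)/C(k) with A=3*k + 12, B=1, C=k**3 + 8*k**2/3 - 6*k - 35/3.
Need (3*k + 12)·f(k+1) − (1)·f(k) = k**3 + 8*k**2/3 - 6*k - 35/3.
Degrees (1,0,3) ⇒ d ≤ 2.
Coefficient equations give f(k) = (k**2 - 3*k - 1)/3.
So s_k = (B(k−1)f/C)·t_k = ((k**2 - 3*k - 1)/(3*k**3 + 8*k**2 - 18*k - 35))·t_k = 3**k*(-k**2 + 3*k + 1)*factorial(k + 3).
Check: Δs_k = -3**k*(3*k**3 + 8*k**2 - 18*k - 35)*factorial(k + 3). ✓
Sum = s_(8) − s_(0); s_(8) = -10213870867200, s_(0) = 6 ⇒ -10213870867206.

Σ = -10213870867206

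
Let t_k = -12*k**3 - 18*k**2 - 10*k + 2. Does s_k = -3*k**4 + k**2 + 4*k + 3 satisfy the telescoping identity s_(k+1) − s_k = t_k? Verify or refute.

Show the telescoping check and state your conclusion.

s_(k+1) = 4*k - 3*(k + 1)**4 + (k + 1)**2 + 7
s_(k+1) − s_k = -12*k**3 - 18*k**2 - 10*k + 2
(s_(k+1) − s_k) − t_k = 0

Valid — Δs_k = t_k.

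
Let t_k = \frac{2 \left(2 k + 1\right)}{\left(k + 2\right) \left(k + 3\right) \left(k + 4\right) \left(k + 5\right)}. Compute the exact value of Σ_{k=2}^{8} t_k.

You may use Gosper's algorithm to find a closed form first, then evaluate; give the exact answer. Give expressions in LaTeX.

Σ = 329/8580

The ratio is (k + 2)*(2*k + 3)/((k + 6)*(2*k + 1)).
Factor: A=k + 2; B=k + 6; C=k + 1/2.
Solve (k + 2)·f(k+1) − (k + 5)·f(k) = k + 1/2.
From deg A=1, deg B=1, deg C=1: d=3.
Coefficient equations give f(k) = k*(k**2 + 9*k + 2)/48.
Then R = B(k−1)f/C = k*(k + 5)*(k**2 + 9*k + 2)/(24*(2*k + 1)), so s_k = R(k)·t_k = k*(k**2 + 9*k + 2)/(12*(k + 2)*(k + 3)*(k + 4)).
Check: Δs_k = 2*(2*k + 1)/(k**4 + 14*k**3 + 71*k**2 + 154*k + 120). ✓
Sum = s_(9) − s_(2); s_(9) = 41/572, s_(2) = 1/30 ⇒ 329/8580.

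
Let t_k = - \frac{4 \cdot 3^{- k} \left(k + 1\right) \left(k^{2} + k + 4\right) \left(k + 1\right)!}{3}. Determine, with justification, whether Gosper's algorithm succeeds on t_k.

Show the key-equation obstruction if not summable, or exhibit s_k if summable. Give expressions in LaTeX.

Yes. s_k = - 4 \cdot 3^{- k} k \left(k + 1\right) \left(k + 1\right)!.

r(k) = (k + 2)**2*(k + (k + 1)**2 + 5)/(3*(k + 1)*(k**2 + k + 4)) after simplifying.
Factor: A=k/3 + 2/3; B=1; C=k**3 + 2*k**2 + 5*k + 4.
Solve (k/3 + 2/3)·f(k+1) − (1)·f(k) = k**3 + 2*k**2 + 5*k + 4.
Degrees (1,0,3) ⇒ d ≤ 2.
A polynomial solution: f(k) = 3*k*(k + 1).
R(k) = B(k−1)·f(k)/C(k) = 3*k/(k**2 + k + 4); s_k = R·t_k = -4*k*(k + 1)*factorial(k + 1)/3**k.
Δs = -4*(k + 1)*(k**2 + k + 4)*factorial(k + 1)/(3*3**k), as required.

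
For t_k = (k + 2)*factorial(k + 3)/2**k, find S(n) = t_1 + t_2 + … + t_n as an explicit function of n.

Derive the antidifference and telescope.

r(k) = (k + 3)*(k + 4)/(2*(k + 2)) after simplifying.
Gosper form: A/B · C(k+1)/C(k) with A=k/2 + 2, B=1, C=k + 2.
Solve (k/2 + 2)·f(k+1) − (1)·f(k) = k + 2.
d = 0 from the (1,0,1) case.
Match coefficients ⇒ f(k) = 2.
Certificate R = B(k−1)f/C = 2/(k + 2) gives s_k = 2**(1 - k)*factorial(k + 3).
s_(k+1) − s_k = (k + 2)*factorial(k + 3)/2**k = t_k.
Evaluate: s_(n+1) = factorial(n + 4)/2**n; subtract s_(1) = 24 ⇒ S(n) = -24 + factorial(n + 4)/2**n.

S(n) = -24 + factorial(n + 4)/2**n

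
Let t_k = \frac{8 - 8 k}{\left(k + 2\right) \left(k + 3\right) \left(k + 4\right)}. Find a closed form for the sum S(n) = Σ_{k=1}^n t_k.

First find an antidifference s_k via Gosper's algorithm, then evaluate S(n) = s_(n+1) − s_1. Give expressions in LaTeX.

S(n) = \frac{n \left(1 - n\right)}{n^{2} + 7 n + 12}

Ratio r(k) = k*(k + 2)/((k - 1)*(k + 5)).
So A=k + 2 and B=k + 5, with C=k - 1.
Solve (k + 2)·f(k+1) − (k + 4)·f(k) = k - 1.
Bound: deg f ≤ 2.
A polynomial solution: f(k) = k*(k - 7)/12.
Get s_k = R·t_k = -2*k*(k - 7)/(3*(k + 2)*(k + 3)) with R(k) = B(k−1)f(k)/C(k) = k*(k - 7)*(k + 4)/(12*(k - 1)).
Check: Δs_k = 8*(1 - k)/(k**3 + 9*k**2 + 26*k + 24). ✓
Telescope: S(n) = s_(n+1) − s_(1) = 2*(-n**2 + 5*n + 6)/(3*(n**2 + 7*n + 12)) − (1/3) = n*(1 - n)/(n**2 + 7*n + 12).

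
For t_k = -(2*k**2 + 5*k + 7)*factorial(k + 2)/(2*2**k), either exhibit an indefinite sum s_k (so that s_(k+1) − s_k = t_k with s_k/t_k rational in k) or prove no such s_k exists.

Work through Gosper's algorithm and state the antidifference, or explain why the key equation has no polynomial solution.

s_k = -(2*k + 1)*factorial(k + 2)/2**k

The ratio is (k + 3)*(5*k + 2*(k + 1)**2 + 12)/(2*(2*k**2 + 5*k + 7)).
Gosper form: A/B · C(k+1)/C(k) with A=k/2 + 3/2, B=1, C=k**2 + 5*k/2 + 7/2.
f must satisfy (k/2 + 3/2)·f(k+1) − (1)·f(k) = k**2 + 5*k/2 + 7/2.
From deg A=1, deg B=0, deg C=2: d=1.
Coefficient equations give f(k) = 2*k + 1.
So s_k = (B(k−1)f/C)·t_k = (2*(2*k + 1)/(2*k**2 + 5*k + 7))·t_k = -(2*k + 1)*factorial(k + 2)/2**k.
Δs = -(2*k**2 + 5*k + 7)*factorial(k + 2)/(2*2**k), as required.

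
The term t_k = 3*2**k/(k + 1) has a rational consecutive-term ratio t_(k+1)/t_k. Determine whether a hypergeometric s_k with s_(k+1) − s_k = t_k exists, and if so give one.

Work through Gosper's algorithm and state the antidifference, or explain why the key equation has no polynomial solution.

t_(k+1)/t_k = 2*(k + 1)/(k + 2).
Take A(k)=2*k + 2, B(k)=k + 2, C(k)=1.
f must satisfy (2*k + 2)·f(k+1) − (k + 1)·f(k) = 1.
deg f ≤ -1 (via 1,1,0).
Bound -1 < 0, so the key equation has no polynomial solution.

not Gosper-summable; s_k does not exist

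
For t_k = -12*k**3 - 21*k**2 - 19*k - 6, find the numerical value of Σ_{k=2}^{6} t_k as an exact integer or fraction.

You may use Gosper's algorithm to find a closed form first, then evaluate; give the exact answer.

Σ = -7580

Compute t_(k+1)/t_k: get (12*k**3 + 57*k**2 + 97*k + 58)/(12*k**3 + 21*k**2 + 19*k + 6).
So A=1 and B=1, with C=k**3 + 7*k**2/4 + 19*k/12 + 1/2.
Solve (1)·f(k+1) − (1)·f(k) = k**3 + 7*k**2/4 + 19*k/12 + 1/2.
deg f ≤ 4 (via 0,0,3).
Coefficient equations give f(k) = k**2*(3*k**2 + k + 2)/12.
Get s_k = R·t_k = k**2*(-3*k**2 - k - 2) with R(k) = B(k−1)f(k)/C(k) = k**2*(3*k**2 + k + 2)/(12*k**3 + 21*k**2 + 19*k + 6).
s_(k+1) − s_k = -12*k**3 - 21*k**2 - 19*k - 6 = t_k.
Sum = s_(7) − s_(2); s_(7) = -7644, s_(2) = -64 ⇒ -7580.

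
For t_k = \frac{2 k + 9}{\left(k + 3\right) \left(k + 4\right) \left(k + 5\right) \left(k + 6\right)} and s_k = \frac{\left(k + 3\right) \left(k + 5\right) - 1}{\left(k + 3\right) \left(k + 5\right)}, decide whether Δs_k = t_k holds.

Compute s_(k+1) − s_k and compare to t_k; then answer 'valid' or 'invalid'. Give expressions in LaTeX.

valid; difference matches t_k

s_(k+1) = ((k + 4)*(k + 6) - 1)/((k + 4)*(k + 6))
s_(k+1) − s_k = (2*k + 9)/(k**4 + 18*k**3 + 119*k**2 + 342*k + 360)
(s_(k+1) − s_k) − t_k = 0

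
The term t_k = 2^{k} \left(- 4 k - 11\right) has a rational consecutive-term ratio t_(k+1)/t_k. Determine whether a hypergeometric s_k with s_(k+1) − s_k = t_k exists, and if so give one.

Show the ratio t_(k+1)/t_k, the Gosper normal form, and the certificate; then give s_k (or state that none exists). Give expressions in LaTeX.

Ratio r(k) = 2*(4*k + 15)/(4*k + 11).
Gosper form: A/B · C(k+1)/C(k) with A=2, B=1, C=k + 11/4.
Solve (2)·f(k+1) − (1)·f(k) = k + 11/4.
From deg A=0, deg B=0, deg C=1: d=1.
Solve for f: f(k) = (4*k + 3)/4 (degree 1 ≤ 1).
Get s_k = R·t_k = 2**k*(-4*k - 3) with R(k) = B(k−1)f(k)/C(k) = (4*k + 3)/(4*k + 11).
s_(k+1) − s_k = 2**k*(-4*k - 11) = t_k.

s_k = 2^{k} \left(- 4 k - 3\right)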